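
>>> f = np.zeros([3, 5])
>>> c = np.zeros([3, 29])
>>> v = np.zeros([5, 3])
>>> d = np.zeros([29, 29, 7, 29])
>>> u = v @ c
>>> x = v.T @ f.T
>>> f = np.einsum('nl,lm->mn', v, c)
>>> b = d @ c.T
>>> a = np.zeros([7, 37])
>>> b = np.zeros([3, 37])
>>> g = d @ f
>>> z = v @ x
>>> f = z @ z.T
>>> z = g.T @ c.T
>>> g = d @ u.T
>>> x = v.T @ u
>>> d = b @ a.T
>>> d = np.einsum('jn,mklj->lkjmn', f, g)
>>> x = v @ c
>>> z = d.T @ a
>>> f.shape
(5, 5)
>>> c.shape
(3, 29)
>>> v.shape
(5, 3)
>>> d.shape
(7, 29, 5, 29, 5)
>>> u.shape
(5, 29)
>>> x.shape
(5, 29)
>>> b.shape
(3, 37)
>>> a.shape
(7, 37)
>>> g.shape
(29, 29, 7, 5)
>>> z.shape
(5, 29, 5, 29, 37)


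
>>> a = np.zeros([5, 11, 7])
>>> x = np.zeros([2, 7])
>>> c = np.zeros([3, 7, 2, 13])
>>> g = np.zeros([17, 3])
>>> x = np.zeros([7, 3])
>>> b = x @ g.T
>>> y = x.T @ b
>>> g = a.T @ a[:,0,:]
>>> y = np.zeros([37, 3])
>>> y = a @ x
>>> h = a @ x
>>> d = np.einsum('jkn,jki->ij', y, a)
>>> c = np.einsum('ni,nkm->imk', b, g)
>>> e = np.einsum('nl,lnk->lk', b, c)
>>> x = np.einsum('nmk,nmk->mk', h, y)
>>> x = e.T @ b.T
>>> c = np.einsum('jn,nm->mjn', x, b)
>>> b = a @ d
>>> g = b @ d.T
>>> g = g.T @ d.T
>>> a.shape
(5, 11, 7)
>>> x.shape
(11, 7)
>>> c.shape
(17, 11, 7)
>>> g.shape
(7, 11, 7)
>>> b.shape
(5, 11, 5)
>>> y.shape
(5, 11, 3)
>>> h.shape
(5, 11, 3)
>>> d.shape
(7, 5)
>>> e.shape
(17, 11)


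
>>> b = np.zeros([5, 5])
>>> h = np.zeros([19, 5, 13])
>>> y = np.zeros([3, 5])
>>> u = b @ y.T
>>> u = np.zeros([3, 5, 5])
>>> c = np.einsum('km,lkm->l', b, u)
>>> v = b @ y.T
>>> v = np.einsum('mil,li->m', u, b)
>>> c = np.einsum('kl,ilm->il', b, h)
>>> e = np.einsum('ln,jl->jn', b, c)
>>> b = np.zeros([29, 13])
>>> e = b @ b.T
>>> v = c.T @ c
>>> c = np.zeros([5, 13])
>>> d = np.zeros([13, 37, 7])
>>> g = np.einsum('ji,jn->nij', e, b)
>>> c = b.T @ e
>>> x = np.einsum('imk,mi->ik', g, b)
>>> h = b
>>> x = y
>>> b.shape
(29, 13)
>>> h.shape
(29, 13)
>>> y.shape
(3, 5)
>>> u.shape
(3, 5, 5)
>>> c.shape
(13, 29)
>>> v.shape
(5, 5)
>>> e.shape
(29, 29)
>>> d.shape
(13, 37, 7)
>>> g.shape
(13, 29, 29)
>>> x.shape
(3, 5)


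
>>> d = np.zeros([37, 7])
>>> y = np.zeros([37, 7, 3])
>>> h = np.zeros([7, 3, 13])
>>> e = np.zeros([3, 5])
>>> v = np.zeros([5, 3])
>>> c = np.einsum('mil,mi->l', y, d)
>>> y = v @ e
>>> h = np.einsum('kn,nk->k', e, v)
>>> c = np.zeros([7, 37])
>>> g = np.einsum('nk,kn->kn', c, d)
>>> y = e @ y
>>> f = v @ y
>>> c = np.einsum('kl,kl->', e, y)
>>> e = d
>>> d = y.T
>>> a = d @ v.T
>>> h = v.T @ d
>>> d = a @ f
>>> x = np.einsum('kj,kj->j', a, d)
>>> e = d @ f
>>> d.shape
(5, 5)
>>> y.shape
(3, 5)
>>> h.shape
(3, 3)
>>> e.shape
(5, 5)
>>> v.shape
(5, 3)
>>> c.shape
()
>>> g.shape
(37, 7)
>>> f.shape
(5, 5)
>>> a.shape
(5, 5)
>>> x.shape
(5,)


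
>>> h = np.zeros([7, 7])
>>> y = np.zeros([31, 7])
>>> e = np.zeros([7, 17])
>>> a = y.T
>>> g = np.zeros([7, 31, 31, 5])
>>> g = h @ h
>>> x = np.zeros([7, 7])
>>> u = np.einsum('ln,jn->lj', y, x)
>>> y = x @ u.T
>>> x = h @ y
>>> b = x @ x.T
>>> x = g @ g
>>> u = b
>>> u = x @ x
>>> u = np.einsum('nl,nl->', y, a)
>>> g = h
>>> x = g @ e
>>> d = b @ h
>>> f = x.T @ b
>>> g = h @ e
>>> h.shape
(7, 7)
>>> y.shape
(7, 31)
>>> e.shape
(7, 17)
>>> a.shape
(7, 31)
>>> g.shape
(7, 17)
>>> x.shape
(7, 17)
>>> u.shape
()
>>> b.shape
(7, 7)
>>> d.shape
(7, 7)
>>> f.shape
(17, 7)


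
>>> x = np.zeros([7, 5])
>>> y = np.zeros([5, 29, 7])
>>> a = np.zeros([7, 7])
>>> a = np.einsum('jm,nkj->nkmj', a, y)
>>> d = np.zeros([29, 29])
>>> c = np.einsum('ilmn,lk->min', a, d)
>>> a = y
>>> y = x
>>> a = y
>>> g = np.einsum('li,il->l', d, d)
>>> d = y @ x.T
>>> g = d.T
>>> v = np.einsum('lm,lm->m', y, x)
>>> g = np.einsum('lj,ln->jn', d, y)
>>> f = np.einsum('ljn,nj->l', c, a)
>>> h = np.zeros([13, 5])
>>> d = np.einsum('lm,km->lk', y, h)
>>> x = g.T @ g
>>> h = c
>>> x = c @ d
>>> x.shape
(7, 5, 13)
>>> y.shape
(7, 5)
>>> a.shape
(7, 5)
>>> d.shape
(7, 13)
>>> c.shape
(7, 5, 7)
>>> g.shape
(7, 5)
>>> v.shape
(5,)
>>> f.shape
(7,)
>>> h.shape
(7, 5, 7)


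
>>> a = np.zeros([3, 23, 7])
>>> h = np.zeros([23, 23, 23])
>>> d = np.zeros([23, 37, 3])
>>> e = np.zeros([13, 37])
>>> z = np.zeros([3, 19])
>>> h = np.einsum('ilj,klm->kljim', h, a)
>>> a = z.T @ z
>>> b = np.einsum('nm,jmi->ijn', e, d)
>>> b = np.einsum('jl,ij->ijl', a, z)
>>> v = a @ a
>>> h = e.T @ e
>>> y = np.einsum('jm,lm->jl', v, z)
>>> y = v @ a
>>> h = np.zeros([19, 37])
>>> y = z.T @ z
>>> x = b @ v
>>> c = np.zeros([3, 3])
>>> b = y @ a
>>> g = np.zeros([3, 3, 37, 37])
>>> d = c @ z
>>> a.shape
(19, 19)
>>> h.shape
(19, 37)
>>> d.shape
(3, 19)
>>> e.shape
(13, 37)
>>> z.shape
(3, 19)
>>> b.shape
(19, 19)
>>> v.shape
(19, 19)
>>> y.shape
(19, 19)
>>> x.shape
(3, 19, 19)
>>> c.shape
(3, 3)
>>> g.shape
(3, 3, 37, 37)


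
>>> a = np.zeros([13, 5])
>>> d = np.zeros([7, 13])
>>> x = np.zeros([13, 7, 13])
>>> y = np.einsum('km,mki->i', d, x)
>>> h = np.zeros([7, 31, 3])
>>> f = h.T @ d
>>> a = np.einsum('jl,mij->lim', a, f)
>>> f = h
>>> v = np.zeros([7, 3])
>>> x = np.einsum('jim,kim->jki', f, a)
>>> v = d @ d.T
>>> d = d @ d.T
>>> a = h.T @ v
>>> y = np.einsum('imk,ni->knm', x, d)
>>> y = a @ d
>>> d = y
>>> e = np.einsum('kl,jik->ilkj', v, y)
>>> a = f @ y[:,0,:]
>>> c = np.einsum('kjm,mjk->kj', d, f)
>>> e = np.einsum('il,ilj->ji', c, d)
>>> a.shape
(7, 31, 7)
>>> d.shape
(3, 31, 7)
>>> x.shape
(7, 5, 31)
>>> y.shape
(3, 31, 7)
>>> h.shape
(7, 31, 3)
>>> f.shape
(7, 31, 3)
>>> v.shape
(7, 7)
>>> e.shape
(7, 3)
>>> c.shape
(3, 31)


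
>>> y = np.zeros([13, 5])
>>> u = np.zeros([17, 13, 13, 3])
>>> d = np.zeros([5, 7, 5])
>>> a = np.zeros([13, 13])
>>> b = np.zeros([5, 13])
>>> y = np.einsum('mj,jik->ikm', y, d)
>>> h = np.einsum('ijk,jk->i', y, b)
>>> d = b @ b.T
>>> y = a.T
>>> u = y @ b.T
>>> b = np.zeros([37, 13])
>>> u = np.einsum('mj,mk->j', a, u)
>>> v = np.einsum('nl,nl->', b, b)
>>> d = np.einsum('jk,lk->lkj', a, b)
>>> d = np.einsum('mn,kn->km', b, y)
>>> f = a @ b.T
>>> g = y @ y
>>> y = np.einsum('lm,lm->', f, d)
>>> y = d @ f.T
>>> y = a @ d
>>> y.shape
(13, 37)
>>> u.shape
(13,)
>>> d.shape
(13, 37)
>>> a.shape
(13, 13)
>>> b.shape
(37, 13)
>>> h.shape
(7,)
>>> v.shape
()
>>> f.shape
(13, 37)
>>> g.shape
(13, 13)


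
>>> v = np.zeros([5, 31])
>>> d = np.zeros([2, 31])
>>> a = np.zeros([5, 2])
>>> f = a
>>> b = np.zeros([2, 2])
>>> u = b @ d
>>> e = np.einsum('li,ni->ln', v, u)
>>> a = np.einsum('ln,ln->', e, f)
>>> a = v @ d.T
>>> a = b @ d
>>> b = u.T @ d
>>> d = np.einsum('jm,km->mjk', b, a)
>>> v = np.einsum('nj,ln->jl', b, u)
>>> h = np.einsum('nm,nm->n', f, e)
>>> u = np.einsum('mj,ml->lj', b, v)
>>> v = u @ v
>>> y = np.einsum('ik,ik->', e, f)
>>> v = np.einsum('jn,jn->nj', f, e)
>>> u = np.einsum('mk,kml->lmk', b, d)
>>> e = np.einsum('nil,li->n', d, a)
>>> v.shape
(2, 5)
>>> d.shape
(31, 31, 2)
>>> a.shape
(2, 31)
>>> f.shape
(5, 2)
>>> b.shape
(31, 31)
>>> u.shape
(2, 31, 31)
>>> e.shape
(31,)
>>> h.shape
(5,)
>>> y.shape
()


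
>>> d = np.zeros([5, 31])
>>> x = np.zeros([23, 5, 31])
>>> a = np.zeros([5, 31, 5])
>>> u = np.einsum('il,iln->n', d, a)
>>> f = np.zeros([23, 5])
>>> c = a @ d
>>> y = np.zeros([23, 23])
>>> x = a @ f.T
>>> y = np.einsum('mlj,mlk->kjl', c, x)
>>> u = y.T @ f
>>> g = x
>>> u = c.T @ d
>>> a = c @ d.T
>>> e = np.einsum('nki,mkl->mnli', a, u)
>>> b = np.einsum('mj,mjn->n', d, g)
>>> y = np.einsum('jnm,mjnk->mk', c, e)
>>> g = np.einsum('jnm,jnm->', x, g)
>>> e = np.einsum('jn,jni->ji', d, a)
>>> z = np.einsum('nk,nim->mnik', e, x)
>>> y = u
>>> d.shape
(5, 31)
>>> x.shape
(5, 31, 23)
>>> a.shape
(5, 31, 5)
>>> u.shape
(31, 31, 31)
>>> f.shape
(23, 5)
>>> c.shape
(5, 31, 31)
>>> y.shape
(31, 31, 31)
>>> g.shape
()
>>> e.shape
(5, 5)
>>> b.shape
(23,)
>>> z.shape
(23, 5, 31, 5)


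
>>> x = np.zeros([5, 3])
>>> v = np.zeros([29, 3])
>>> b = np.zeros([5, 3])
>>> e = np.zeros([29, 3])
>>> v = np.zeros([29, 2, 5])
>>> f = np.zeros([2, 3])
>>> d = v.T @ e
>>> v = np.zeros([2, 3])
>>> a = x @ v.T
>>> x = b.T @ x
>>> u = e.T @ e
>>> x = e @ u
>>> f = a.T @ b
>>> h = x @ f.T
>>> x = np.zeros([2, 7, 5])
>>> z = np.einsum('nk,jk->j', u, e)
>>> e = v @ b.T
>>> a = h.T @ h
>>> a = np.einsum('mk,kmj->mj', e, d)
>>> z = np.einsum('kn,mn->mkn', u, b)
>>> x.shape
(2, 7, 5)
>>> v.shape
(2, 3)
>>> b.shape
(5, 3)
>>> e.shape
(2, 5)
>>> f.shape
(2, 3)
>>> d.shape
(5, 2, 3)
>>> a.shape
(2, 3)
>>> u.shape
(3, 3)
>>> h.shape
(29, 2)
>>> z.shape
(5, 3, 3)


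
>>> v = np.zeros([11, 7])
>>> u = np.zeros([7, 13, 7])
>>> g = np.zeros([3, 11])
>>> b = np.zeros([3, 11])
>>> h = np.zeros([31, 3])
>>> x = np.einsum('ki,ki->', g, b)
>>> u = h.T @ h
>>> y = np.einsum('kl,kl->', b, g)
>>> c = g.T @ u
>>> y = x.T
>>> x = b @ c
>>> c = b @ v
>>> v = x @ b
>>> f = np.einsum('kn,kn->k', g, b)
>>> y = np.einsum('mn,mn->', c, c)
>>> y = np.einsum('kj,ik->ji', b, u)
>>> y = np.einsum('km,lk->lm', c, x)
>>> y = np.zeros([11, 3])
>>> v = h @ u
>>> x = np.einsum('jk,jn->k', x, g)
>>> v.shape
(31, 3)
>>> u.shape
(3, 3)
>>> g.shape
(3, 11)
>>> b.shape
(3, 11)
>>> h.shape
(31, 3)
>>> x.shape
(3,)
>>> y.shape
(11, 3)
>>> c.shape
(3, 7)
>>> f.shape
(3,)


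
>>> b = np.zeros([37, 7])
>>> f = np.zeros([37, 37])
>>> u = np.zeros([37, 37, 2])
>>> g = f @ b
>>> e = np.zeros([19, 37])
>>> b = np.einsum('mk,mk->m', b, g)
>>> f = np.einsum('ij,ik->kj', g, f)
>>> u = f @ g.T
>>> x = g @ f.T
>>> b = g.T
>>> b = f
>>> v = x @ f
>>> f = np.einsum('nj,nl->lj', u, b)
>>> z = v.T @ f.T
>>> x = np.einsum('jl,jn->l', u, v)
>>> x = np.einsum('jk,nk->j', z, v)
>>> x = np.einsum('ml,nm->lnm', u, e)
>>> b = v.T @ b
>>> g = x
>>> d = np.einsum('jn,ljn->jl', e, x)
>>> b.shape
(7, 7)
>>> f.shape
(7, 37)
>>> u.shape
(37, 37)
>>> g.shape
(37, 19, 37)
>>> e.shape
(19, 37)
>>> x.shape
(37, 19, 37)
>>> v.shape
(37, 7)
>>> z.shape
(7, 7)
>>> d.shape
(19, 37)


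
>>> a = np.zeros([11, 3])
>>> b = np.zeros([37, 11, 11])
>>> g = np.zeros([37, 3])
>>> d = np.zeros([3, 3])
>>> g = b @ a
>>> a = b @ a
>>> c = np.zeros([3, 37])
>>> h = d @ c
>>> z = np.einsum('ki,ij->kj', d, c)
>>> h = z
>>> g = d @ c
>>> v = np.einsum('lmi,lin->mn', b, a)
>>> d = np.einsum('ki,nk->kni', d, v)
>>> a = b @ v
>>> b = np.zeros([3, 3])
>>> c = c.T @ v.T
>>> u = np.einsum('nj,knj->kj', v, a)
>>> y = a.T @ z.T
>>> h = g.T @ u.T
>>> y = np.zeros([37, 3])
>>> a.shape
(37, 11, 3)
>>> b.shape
(3, 3)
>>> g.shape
(3, 37)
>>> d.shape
(3, 11, 3)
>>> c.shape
(37, 11)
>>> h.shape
(37, 37)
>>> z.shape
(3, 37)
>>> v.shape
(11, 3)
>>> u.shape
(37, 3)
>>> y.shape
(37, 3)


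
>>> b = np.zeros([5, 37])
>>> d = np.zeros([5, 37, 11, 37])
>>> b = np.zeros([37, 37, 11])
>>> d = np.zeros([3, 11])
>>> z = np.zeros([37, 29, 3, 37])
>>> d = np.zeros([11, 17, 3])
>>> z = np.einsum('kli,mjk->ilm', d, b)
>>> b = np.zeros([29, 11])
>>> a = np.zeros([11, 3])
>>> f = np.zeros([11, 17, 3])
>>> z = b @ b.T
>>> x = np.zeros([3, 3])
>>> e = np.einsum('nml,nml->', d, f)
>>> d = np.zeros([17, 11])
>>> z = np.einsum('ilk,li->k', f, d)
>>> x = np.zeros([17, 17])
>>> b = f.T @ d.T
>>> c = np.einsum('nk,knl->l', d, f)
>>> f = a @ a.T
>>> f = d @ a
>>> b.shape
(3, 17, 17)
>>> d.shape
(17, 11)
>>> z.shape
(3,)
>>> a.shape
(11, 3)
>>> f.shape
(17, 3)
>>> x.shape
(17, 17)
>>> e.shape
()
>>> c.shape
(3,)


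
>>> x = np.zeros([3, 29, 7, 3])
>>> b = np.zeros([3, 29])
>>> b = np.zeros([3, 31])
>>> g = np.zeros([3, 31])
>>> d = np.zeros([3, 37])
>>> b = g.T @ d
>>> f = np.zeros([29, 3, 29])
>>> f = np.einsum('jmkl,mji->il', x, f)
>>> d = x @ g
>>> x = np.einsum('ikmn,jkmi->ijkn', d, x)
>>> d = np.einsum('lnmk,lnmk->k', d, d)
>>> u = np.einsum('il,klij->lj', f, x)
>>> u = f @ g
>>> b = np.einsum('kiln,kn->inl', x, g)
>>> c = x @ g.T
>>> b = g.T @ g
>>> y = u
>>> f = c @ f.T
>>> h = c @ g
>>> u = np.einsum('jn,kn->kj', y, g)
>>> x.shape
(3, 3, 29, 31)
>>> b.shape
(31, 31)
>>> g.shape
(3, 31)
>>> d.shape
(31,)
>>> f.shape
(3, 3, 29, 29)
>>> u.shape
(3, 29)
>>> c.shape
(3, 3, 29, 3)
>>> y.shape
(29, 31)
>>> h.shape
(3, 3, 29, 31)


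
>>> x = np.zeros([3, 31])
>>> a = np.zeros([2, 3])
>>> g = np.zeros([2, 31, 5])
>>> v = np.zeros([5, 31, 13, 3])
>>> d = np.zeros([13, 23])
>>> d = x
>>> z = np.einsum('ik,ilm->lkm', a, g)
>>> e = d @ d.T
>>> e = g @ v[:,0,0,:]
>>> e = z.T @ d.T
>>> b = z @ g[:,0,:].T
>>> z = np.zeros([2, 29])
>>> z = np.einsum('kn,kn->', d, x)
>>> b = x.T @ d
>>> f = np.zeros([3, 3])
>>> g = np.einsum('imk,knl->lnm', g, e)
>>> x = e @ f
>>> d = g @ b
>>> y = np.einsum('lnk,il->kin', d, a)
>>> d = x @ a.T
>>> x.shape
(5, 3, 3)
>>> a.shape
(2, 3)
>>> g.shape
(3, 3, 31)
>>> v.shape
(5, 31, 13, 3)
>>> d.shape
(5, 3, 2)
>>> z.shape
()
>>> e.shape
(5, 3, 3)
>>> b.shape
(31, 31)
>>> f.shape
(3, 3)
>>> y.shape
(31, 2, 3)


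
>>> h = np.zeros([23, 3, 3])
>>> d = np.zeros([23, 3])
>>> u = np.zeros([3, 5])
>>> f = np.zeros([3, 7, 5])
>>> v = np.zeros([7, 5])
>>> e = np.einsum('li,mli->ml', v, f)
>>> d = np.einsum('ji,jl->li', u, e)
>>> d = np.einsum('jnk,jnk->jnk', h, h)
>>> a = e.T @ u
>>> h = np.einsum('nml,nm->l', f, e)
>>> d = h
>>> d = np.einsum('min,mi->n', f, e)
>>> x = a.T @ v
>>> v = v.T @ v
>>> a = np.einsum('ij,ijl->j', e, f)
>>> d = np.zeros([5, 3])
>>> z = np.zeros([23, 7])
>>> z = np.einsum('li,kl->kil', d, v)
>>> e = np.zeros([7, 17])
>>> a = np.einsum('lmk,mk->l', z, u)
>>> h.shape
(5,)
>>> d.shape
(5, 3)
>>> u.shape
(3, 5)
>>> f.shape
(3, 7, 5)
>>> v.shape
(5, 5)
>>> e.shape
(7, 17)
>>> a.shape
(5,)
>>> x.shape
(5, 5)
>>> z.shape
(5, 3, 5)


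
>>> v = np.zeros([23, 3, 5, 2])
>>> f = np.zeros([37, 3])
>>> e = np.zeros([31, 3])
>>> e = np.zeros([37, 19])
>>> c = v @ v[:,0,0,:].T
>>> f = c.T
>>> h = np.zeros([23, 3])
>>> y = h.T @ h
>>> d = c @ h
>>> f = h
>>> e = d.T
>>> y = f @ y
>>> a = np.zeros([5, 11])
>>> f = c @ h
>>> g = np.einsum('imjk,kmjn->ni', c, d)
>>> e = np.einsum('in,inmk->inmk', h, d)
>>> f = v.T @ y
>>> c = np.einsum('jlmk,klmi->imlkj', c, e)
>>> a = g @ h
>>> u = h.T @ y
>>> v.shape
(23, 3, 5, 2)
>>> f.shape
(2, 5, 3, 3)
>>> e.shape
(23, 3, 5, 3)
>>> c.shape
(3, 5, 3, 23, 23)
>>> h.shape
(23, 3)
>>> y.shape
(23, 3)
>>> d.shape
(23, 3, 5, 3)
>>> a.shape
(3, 3)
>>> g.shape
(3, 23)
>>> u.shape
(3, 3)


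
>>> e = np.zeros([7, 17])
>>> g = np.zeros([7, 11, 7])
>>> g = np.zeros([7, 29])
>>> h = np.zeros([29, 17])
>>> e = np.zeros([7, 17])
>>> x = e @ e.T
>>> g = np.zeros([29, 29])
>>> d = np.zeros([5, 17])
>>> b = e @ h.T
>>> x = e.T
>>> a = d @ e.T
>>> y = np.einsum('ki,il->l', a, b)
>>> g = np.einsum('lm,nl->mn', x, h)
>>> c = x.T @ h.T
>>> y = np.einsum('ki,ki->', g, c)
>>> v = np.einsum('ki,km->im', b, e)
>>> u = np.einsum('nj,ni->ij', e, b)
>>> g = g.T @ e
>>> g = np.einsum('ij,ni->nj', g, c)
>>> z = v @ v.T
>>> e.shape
(7, 17)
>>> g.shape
(7, 17)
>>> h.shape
(29, 17)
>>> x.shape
(17, 7)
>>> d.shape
(5, 17)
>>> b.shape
(7, 29)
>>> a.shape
(5, 7)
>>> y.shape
()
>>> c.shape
(7, 29)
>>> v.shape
(29, 17)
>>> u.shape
(29, 17)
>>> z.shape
(29, 29)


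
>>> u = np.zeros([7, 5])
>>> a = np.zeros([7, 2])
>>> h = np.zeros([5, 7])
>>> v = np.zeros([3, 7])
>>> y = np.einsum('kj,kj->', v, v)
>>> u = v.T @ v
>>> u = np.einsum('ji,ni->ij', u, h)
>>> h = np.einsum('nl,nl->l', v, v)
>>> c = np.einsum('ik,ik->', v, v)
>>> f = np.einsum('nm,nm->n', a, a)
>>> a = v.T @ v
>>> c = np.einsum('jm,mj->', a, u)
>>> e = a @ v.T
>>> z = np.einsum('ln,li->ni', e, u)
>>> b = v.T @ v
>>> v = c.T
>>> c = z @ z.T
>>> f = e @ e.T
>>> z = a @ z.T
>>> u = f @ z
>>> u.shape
(7, 3)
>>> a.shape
(7, 7)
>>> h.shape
(7,)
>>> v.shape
()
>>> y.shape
()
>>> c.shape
(3, 3)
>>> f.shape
(7, 7)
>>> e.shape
(7, 3)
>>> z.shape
(7, 3)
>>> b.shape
(7, 7)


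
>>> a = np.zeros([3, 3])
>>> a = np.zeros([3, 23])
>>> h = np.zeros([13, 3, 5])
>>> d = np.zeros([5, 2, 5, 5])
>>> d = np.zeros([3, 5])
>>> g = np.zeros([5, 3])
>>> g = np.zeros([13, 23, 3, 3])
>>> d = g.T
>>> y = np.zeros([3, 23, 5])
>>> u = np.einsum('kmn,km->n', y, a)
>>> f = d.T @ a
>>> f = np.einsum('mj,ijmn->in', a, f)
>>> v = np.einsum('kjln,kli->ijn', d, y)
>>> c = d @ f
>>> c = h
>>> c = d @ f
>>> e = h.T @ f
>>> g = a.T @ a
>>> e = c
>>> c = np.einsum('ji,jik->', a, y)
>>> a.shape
(3, 23)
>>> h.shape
(13, 3, 5)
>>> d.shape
(3, 3, 23, 13)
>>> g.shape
(23, 23)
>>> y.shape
(3, 23, 5)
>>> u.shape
(5,)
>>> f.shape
(13, 23)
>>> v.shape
(5, 3, 13)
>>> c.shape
()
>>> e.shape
(3, 3, 23, 23)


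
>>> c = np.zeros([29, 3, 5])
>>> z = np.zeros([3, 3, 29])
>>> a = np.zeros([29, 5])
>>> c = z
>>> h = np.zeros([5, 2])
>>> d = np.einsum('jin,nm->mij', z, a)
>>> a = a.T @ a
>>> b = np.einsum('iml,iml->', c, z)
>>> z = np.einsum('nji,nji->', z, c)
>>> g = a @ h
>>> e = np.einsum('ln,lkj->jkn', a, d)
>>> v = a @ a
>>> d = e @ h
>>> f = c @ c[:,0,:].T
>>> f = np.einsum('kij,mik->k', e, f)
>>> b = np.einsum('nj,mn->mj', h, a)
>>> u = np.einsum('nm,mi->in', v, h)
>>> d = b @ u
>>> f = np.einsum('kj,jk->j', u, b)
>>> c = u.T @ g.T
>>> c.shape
(5, 5)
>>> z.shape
()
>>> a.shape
(5, 5)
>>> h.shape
(5, 2)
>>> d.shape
(5, 5)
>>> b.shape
(5, 2)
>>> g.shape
(5, 2)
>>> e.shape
(3, 3, 5)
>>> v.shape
(5, 5)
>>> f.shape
(5,)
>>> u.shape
(2, 5)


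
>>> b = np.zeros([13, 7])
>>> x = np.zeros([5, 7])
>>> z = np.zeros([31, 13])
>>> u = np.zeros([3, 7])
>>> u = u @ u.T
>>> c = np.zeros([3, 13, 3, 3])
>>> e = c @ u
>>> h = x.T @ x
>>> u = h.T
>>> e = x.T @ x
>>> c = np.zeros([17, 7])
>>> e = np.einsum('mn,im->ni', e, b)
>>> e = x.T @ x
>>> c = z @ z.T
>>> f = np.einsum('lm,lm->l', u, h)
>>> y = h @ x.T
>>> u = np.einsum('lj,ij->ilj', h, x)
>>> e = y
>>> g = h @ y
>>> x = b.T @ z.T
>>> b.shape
(13, 7)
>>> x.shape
(7, 31)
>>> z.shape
(31, 13)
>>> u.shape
(5, 7, 7)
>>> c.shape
(31, 31)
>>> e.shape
(7, 5)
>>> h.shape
(7, 7)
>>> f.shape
(7,)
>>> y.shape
(7, 5)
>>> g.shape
(7, 5)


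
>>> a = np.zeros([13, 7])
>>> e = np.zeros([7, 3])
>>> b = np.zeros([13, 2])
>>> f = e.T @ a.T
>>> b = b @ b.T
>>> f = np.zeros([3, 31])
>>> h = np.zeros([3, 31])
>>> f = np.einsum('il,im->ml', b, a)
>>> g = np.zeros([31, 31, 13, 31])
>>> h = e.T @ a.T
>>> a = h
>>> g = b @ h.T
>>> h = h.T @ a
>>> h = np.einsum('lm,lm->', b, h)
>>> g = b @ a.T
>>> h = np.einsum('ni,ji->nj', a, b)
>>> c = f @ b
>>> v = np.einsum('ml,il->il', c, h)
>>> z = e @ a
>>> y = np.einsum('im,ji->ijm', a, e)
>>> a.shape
(3, 13)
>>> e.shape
(7, 3)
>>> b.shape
(13, 13)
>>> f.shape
(7, 13)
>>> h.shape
(3, 13)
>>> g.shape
(13, 3)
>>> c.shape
(7, 13)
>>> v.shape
(3, 13)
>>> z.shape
(7, 13)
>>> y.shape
(3, 7, 13)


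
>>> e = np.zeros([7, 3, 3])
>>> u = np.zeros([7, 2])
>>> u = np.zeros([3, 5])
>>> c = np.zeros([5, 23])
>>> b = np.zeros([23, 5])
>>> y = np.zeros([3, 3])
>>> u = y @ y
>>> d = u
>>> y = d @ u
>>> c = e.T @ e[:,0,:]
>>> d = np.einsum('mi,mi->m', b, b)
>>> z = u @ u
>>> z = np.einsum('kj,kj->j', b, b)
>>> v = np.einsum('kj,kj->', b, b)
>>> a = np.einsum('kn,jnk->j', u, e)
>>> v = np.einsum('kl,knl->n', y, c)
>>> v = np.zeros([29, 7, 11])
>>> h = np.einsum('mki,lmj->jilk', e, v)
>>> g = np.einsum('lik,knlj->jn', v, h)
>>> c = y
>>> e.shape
(7, 3, 3)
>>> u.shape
(3, 3)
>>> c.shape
(3, 3)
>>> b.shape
(23, 5)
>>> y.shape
(3, 3)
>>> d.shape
(23,)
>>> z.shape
(5,)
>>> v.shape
(29, 7, 11)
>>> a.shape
(7,)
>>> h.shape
(11, 3, 29, 3)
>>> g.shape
(3, 3)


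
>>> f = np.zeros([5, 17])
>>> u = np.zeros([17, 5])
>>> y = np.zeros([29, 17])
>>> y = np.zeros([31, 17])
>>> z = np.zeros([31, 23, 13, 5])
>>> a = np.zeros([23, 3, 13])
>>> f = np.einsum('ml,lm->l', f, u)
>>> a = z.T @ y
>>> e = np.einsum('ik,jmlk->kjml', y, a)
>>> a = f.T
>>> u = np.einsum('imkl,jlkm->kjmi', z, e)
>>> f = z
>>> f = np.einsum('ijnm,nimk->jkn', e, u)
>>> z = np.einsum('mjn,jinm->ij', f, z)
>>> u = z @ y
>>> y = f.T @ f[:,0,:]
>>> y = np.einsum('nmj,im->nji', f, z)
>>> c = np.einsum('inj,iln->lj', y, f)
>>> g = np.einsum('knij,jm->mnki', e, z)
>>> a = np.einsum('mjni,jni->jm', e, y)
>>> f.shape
(5, 31, 13)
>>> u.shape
(23, 17)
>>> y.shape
(5, 13, 23)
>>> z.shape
(23, 31)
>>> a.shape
(5, 17)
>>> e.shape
(17, 5, 13, 23)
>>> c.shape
(31, 23)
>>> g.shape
(31, 5, 17, 13)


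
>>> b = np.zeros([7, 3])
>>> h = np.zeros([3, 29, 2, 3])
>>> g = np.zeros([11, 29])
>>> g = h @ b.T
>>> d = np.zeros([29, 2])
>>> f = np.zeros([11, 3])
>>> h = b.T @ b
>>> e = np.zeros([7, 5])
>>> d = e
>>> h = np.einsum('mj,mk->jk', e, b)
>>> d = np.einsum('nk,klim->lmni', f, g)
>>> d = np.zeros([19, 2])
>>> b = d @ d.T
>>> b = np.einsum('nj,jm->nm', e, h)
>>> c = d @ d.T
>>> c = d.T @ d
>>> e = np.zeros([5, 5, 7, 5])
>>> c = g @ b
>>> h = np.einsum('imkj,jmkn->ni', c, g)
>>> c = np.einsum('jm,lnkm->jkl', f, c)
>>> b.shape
(7, 3)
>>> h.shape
(7, 3)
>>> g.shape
(3, 29, 2, 7)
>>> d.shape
(19, 2)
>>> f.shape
(11, 3)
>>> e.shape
(5, 5, 7, 5)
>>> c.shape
(11, 2, 3)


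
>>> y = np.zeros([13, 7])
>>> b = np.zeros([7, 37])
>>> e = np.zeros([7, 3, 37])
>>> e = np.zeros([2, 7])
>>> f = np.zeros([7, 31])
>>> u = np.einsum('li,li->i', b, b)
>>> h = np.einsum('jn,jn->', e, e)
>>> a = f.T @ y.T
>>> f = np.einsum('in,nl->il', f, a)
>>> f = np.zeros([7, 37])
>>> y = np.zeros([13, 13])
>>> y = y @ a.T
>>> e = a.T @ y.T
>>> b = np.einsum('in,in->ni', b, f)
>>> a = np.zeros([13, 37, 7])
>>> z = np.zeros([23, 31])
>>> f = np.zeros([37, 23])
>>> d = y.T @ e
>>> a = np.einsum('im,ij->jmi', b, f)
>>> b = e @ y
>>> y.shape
(13, 31)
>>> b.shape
(13, 31)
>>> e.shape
(13, 13)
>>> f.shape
(37, 23)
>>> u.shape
(37,)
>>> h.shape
()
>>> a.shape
(23, 7, 37)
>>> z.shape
(23, 31)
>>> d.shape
(31, 13)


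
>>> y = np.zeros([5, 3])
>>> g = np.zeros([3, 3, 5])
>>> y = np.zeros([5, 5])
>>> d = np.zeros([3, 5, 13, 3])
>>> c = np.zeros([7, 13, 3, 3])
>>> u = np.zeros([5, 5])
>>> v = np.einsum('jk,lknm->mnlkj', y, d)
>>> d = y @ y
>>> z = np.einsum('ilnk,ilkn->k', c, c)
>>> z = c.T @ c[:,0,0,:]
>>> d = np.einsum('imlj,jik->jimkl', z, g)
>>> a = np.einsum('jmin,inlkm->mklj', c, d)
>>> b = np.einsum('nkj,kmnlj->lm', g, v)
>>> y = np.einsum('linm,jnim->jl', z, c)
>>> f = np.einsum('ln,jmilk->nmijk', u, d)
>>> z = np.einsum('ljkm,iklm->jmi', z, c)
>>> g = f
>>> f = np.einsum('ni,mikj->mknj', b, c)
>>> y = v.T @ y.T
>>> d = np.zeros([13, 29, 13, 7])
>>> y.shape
(5, 5, 3, 13, 7)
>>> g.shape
(5, 3, 3, 3, 13)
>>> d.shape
(13, 29, 13, 7)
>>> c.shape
(7, 13, 3, 3)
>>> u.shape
(5, 5)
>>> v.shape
(3, 13, 3, 5, 5)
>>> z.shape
(3, 3, 7)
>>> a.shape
(13, 5, 3, 7)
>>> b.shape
(5, 13)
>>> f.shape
(7, 3, 5, 3)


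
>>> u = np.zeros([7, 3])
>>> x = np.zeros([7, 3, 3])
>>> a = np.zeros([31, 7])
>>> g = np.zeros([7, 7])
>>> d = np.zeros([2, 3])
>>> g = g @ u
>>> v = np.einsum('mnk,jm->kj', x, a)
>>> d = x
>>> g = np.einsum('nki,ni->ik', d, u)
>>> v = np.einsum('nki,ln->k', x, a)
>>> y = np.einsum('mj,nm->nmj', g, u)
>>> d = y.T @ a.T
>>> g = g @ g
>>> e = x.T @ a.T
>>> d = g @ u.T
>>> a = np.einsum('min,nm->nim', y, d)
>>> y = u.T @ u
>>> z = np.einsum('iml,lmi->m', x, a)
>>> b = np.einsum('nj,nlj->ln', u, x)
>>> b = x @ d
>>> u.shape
(7, 3)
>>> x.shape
(7, 3, 3)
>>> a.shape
(3, 3, 7)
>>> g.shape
(3, 3)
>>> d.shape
(3, 7)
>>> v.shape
(3,)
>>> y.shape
(3, 3)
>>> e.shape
(3, 3, 31)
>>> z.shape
(3,)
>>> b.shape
(7, 3, 7)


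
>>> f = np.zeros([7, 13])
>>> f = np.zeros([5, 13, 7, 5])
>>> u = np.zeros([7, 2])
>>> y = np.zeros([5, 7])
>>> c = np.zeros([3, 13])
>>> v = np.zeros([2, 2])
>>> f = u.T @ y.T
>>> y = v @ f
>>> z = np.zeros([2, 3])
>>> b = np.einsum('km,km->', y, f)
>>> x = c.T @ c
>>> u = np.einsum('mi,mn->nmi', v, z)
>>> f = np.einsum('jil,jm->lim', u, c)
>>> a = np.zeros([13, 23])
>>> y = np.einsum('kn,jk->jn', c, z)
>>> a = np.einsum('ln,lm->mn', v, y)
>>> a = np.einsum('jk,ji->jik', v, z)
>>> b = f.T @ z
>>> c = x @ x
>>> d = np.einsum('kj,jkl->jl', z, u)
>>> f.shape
(2, 2, 13)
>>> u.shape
(3, 2, 2)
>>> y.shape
(2, 13)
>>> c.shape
(13, 13)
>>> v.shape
(2, 2)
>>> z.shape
(2, 3)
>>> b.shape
(13, 2, 3)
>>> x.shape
(13, 13)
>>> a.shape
(2, 3, 2)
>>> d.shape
(3, 2)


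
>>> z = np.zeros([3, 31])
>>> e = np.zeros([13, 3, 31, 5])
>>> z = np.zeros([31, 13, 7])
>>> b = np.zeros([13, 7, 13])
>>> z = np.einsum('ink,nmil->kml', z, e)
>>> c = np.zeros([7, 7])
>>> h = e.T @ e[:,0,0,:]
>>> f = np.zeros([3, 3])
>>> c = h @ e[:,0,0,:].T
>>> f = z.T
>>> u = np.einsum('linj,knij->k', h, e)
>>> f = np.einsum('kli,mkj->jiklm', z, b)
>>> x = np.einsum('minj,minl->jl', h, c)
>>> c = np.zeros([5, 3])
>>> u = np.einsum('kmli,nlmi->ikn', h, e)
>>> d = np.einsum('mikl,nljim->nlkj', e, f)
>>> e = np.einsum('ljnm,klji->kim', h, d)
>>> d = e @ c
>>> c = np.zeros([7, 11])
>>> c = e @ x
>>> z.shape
(7, 3, 5)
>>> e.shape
(13, 7, 5)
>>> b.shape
(13, 7, 13)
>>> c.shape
(13, 7, 13)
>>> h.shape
(5, 31, 3, 5)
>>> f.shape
(13, 5, 7, 3, 13)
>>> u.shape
(5, 5, 13)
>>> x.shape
(5, 13)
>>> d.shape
(13, 7, 3)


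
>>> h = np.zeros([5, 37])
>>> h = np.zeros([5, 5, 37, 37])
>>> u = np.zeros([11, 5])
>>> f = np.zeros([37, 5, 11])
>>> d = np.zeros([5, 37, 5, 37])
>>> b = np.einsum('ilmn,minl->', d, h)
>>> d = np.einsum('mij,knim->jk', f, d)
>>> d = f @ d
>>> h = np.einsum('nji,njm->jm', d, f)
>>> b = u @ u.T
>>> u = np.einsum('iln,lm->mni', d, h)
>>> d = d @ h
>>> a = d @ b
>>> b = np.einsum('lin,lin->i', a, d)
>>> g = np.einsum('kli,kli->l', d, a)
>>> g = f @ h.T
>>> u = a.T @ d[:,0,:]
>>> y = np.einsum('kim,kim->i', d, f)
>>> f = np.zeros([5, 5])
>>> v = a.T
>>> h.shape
(5, 11)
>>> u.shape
(11, 5, 11)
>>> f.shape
(5, 5)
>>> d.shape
(37, 5, 11)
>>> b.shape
(5,)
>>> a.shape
(37, 5, 11)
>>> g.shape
(37, 5, 5)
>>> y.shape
(5,)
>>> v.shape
(11, 5, 37)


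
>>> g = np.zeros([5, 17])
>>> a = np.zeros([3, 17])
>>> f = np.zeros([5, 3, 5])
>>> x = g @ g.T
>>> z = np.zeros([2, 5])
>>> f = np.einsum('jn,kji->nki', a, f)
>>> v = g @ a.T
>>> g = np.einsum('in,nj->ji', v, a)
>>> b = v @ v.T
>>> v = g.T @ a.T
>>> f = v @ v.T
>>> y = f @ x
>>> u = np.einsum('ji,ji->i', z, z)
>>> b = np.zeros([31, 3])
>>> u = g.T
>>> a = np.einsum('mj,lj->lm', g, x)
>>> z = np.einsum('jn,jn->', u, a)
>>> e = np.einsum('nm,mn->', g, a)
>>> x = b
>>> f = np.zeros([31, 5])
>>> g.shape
(17, 5)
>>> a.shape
(5, 17)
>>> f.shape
(31, 5)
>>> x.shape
(31, 3)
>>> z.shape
()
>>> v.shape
(5, 3)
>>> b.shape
(31, 3)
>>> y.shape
(5, 5)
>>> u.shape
(5, 17)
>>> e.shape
()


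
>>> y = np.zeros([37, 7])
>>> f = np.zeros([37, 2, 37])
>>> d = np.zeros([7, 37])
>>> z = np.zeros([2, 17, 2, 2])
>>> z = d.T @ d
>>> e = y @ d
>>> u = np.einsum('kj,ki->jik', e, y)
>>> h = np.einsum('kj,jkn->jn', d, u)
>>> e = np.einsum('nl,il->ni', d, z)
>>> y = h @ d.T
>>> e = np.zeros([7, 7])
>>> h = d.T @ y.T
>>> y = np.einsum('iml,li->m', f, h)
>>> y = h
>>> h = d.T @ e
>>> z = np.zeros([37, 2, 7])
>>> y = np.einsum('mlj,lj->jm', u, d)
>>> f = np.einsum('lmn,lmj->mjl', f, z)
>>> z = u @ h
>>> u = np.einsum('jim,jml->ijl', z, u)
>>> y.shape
(37, 37)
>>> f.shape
(2, 7, 37)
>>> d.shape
(7, 37)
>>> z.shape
(37, 7, 7)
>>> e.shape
(7, 7)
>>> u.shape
(7, 37, 37)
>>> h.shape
(37, 7)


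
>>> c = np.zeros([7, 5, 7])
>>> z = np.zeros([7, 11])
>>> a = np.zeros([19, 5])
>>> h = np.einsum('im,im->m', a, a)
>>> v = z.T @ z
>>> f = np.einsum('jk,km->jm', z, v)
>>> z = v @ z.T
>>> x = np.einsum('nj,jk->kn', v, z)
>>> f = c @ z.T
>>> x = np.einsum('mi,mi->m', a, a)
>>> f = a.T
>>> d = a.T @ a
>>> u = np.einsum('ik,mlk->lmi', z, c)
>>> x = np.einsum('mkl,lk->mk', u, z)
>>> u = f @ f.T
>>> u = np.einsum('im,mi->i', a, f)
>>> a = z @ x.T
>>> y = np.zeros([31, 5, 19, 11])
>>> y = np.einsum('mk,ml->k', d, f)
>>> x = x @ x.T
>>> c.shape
(7, 5, 7)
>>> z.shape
(11, 7)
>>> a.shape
(11, 5)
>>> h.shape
(5,)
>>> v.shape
(11, 11)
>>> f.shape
(5, 19)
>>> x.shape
(5, 5)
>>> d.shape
(5, 5)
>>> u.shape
(19,)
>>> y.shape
(5,)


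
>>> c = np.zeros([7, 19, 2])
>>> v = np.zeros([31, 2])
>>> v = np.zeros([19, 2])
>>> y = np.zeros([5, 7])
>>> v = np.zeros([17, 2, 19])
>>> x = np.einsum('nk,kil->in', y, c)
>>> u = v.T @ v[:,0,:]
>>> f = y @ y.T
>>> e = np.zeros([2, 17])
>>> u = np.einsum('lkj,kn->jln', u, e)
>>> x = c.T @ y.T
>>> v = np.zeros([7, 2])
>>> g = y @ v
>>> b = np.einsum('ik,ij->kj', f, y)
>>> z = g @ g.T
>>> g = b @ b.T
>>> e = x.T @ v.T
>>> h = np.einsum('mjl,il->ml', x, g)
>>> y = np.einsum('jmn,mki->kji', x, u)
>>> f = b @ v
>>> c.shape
(7, 19, 2)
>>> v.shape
(7, 2)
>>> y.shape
(19, 2, 17)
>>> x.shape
(2, 19, 5)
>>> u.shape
(19, 19, 17)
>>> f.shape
(5, 2)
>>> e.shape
(5, 19, 7)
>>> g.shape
(5, 5)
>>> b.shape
(5, 7)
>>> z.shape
(5, 5)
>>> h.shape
(2, 5)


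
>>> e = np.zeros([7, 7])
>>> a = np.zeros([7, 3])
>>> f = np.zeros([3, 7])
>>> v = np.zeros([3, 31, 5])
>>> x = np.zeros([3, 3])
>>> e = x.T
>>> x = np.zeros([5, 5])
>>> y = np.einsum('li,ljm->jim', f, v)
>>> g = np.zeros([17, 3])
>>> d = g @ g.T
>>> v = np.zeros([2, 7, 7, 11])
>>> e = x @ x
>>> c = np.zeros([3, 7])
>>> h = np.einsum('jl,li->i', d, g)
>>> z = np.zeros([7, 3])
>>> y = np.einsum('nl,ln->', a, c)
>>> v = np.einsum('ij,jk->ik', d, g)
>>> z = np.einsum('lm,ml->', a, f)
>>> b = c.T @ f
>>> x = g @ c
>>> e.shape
(5, 5)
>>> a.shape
(7, 3)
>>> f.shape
(3, 7)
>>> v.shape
(17, 3)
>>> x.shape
(17, 7)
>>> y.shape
()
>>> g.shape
(17, 3)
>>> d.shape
(17, 17)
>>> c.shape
(3, 7)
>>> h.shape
(3,)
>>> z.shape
()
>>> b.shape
(7, 7)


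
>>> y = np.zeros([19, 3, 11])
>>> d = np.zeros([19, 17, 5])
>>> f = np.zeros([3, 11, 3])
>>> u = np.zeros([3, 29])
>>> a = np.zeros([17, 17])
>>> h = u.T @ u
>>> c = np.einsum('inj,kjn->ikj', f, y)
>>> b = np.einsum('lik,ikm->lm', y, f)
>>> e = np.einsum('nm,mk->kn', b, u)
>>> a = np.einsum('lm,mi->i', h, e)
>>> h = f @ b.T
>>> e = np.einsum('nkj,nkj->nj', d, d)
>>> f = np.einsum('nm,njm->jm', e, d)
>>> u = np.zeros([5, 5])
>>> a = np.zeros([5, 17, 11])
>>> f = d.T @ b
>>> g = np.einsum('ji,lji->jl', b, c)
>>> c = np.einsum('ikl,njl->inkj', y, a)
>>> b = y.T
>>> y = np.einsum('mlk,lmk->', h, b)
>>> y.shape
()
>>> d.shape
(19, 17, 5)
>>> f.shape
(5, 17, 3)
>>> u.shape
(5, 5)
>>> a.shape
(5, 17, 11)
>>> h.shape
(3, 11, 19)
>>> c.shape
(19, 5, 3, 17)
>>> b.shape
(11, 3, 19)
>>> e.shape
(19, 5)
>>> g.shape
(19, 3)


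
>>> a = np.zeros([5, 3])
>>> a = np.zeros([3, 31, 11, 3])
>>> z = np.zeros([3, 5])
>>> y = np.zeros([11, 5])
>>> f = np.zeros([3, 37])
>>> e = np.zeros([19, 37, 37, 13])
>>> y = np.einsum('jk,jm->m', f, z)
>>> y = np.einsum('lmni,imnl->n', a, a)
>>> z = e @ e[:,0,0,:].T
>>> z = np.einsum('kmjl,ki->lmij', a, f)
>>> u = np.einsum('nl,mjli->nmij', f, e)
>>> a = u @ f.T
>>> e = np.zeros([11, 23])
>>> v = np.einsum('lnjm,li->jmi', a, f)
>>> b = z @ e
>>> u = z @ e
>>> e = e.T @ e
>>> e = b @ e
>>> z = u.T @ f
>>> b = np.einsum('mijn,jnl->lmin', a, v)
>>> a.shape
(3, 19, 13, 3)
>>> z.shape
(23, 37, 31, 37)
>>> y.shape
(11,)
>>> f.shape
(3, 37)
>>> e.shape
(3, 31, 37, 23)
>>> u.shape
(3, 31, 37, 23)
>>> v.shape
(13, 3, 37)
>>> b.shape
(37, 3, 19, 3)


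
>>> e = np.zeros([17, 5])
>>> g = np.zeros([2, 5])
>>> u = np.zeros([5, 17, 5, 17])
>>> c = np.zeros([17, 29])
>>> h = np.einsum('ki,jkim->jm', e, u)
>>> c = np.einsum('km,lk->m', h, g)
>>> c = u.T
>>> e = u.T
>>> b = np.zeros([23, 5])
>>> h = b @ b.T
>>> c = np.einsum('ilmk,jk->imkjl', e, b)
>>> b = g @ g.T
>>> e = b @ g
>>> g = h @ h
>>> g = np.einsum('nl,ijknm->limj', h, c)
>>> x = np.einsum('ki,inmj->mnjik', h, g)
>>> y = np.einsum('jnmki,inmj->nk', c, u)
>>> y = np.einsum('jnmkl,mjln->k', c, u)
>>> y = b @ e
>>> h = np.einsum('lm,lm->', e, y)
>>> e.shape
(2, 5)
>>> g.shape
(23, 17, 5, 17)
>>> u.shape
(5, 17, 5, 17)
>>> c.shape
(17, 17, 5, 23, 5)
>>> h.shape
()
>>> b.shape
(2, 2)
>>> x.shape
(5, 17, 17, 23, 23)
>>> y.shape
(2, 5)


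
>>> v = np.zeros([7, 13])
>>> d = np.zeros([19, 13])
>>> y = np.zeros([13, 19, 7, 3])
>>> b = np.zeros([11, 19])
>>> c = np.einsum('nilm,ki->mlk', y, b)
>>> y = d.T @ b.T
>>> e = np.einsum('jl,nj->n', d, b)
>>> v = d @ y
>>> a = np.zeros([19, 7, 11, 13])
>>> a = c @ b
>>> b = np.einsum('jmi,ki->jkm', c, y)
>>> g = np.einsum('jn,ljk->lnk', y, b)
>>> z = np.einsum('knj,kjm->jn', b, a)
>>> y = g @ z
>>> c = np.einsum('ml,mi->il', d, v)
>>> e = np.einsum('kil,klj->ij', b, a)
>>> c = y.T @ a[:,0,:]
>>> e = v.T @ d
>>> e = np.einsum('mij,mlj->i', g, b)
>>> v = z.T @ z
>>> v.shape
(13, 13)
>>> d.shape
(19, 13)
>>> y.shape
(3, 11, 13)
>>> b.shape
(3, 13, 7)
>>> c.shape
(13, 11, 19)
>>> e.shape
(11,)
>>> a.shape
(3, 7, 19)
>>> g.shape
(3, 11, 7)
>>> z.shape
(7, 13)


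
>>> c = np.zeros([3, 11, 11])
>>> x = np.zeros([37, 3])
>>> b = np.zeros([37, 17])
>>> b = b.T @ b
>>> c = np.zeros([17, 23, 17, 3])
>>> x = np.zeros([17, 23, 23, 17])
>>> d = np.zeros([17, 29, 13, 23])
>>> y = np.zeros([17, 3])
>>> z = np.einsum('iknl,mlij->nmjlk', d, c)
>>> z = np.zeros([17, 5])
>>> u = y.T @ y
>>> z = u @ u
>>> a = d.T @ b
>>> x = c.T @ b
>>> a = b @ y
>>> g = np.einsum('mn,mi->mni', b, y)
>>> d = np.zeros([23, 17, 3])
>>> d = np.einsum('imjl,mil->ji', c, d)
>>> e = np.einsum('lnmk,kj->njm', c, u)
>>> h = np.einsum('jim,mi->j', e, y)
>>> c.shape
(17, 23, 17, 3)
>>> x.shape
(3, 17, 23, 17)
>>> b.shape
(17, 17)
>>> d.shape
(17, 17)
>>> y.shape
(17, 3)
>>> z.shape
(3, 3)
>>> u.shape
(3, 3)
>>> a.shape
(17, 3)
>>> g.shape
(17, 17, 3)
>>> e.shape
(23, 3, 17)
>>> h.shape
(23,)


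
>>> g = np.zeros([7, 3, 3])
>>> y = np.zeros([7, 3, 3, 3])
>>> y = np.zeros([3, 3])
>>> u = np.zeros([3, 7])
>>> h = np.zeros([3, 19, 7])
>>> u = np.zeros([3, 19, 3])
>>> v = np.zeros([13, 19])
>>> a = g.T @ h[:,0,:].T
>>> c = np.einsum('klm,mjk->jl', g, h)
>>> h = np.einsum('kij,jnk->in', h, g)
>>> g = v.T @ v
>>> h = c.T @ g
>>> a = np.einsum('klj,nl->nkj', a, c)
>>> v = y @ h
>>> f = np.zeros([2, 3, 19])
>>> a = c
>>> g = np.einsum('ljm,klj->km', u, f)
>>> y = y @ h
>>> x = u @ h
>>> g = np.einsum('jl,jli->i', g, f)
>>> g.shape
(19,)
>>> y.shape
(3, 19)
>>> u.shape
(3, 19, 3)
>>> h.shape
(3, 19)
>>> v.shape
(3, 19)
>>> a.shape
(19, 3)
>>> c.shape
(19, 3)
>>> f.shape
(2, 3, 19)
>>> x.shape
(3, 19, 19)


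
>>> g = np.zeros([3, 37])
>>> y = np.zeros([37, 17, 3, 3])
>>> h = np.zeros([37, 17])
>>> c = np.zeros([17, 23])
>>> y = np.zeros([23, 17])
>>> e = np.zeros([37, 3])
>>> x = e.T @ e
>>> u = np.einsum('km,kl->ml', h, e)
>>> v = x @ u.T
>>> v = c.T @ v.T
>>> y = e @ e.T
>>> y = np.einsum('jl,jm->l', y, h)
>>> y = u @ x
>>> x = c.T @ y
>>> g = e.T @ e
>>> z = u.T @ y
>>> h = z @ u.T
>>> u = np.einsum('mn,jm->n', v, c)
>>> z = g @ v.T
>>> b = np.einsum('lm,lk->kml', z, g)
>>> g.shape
(3, 3)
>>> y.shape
(17, 3)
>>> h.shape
(3, 17)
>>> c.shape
(17, 23)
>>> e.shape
(37, 3)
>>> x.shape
(23, 3)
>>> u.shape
(3,)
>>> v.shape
(23, 3)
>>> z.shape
(3, 23)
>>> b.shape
(3, 23, 3)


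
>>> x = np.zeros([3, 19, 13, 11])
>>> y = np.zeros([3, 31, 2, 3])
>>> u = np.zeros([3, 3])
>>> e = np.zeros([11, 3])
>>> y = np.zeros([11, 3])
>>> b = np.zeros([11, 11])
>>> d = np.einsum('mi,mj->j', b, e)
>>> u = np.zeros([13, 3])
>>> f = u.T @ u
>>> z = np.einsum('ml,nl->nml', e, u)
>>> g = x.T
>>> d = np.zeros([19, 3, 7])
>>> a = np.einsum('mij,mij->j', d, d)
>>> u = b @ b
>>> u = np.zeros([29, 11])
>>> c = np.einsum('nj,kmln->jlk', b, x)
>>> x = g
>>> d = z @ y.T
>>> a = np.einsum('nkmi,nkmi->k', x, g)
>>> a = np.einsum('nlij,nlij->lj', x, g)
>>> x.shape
(11, 13, 19, 3)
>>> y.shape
(11, 3)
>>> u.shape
(29, 11)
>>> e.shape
(11, 3)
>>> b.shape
(11, 11)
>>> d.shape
(13, 11, 11)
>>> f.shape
(3, 3)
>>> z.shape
(13, 11, 3)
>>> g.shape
(11, 13, 19, 3)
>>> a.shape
(13, 3)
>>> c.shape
(11, 13, 3)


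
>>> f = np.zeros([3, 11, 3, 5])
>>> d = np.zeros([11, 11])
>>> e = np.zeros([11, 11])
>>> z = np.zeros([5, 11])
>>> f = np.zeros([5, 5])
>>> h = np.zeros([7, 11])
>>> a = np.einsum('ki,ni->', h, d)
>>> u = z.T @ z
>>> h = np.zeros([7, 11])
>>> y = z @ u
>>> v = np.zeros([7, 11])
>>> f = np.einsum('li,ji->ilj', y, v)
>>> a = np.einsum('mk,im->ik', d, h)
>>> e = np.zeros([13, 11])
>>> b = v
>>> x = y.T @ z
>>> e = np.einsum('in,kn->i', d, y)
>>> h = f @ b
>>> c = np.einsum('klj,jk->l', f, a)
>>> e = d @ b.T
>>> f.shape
(11, 5, 7)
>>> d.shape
(11, 11)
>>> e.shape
(11, 7)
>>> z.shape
(5, 11)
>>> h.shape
(11, 5, 11)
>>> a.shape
(7, 11)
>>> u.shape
(11, 11)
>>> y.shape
(5, 11)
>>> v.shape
(7, 11)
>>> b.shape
(7, 11)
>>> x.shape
(11, 11)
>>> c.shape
(5,)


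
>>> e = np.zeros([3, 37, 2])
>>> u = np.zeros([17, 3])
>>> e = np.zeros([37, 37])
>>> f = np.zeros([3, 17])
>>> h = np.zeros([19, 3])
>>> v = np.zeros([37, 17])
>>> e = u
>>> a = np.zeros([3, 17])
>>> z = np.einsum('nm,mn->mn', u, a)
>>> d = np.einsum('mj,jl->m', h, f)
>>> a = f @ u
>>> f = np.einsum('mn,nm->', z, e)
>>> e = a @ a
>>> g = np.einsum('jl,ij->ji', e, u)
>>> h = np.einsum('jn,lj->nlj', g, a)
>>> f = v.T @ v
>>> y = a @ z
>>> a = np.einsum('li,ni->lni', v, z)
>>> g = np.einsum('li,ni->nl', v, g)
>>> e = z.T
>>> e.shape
(17, 3)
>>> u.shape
(17, 3)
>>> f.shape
(17, 17)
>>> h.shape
(17, 3, 3)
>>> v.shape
(37, 17)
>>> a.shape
(37, 3, 17)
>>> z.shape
(3, 17)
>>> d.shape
(19,)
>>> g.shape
(3, 37)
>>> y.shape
(3, 17)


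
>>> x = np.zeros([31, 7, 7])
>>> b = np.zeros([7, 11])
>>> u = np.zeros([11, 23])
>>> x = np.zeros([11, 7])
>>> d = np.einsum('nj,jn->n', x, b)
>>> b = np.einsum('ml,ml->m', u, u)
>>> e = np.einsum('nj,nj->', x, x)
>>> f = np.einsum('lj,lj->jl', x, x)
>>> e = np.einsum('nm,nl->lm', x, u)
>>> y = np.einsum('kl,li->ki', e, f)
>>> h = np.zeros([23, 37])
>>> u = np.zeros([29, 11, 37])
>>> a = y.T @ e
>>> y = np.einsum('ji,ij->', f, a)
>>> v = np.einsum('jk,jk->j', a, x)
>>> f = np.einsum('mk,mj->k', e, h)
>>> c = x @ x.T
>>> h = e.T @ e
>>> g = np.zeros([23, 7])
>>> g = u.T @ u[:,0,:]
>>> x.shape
(11, 7)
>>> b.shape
(11,)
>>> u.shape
(29, 11, 37)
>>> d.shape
(11,)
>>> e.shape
(23, 7)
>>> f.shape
(7,)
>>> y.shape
()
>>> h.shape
(7, 7)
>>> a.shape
(11, 7)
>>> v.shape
(11,)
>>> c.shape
(11, 11)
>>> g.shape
(37, 11, 37)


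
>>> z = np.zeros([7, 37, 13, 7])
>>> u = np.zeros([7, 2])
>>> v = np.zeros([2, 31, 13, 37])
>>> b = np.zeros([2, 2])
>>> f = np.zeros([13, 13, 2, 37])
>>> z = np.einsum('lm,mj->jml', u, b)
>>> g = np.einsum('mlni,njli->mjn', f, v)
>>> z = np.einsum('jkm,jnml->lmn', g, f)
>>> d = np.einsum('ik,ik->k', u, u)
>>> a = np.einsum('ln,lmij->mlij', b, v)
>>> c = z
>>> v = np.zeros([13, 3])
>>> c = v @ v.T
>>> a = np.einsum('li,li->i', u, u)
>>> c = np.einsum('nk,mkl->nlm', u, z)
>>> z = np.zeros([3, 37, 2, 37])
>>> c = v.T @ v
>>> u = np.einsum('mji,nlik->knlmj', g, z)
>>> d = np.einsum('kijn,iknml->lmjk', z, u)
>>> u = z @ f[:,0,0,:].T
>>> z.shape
(3, 37, 2, 37)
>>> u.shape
(3, 37, 2, 13)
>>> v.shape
(13, 3)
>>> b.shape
(2, 2)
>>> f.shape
(13, 13, 2, 37)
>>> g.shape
(13, 31, 2)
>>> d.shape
(31, 13, 2, 3)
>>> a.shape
(2,)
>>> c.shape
(3, 3)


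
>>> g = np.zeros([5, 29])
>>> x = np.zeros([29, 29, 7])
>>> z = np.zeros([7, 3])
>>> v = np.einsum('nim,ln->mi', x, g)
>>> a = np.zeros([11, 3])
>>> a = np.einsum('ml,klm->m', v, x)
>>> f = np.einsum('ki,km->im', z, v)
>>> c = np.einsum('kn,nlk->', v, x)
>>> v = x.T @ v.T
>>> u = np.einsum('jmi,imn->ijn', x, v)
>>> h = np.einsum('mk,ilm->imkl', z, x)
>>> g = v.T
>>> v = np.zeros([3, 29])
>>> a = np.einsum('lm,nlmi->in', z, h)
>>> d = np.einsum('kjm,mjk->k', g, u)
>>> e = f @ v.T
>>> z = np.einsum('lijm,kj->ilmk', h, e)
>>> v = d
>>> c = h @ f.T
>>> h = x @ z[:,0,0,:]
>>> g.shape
(7, 29, 7)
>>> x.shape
(29, 29, 7)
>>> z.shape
(7, 29, 29, 3)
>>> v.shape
(7,)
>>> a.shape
(29, 29)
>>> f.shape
(3, 29)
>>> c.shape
(29, 7, 3, 3)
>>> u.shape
(7, 29, 7)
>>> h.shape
(29, 29, 3)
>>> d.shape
(7,)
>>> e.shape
(3, 3)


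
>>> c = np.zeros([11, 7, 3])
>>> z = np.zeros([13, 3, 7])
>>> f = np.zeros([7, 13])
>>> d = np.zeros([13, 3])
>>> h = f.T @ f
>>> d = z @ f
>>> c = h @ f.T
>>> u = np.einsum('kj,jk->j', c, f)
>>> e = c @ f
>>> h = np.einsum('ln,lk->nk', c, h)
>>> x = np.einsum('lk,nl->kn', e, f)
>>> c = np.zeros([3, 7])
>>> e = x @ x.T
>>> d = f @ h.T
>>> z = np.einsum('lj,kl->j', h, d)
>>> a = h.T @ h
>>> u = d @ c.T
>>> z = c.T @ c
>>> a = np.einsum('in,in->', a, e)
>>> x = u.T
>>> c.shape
(3, 7)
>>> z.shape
(7, 7)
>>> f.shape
(7, 13)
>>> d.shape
(7, 7)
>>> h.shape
(7, 13)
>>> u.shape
(7, 3)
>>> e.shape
(13, 13)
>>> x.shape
(3, 7)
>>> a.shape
()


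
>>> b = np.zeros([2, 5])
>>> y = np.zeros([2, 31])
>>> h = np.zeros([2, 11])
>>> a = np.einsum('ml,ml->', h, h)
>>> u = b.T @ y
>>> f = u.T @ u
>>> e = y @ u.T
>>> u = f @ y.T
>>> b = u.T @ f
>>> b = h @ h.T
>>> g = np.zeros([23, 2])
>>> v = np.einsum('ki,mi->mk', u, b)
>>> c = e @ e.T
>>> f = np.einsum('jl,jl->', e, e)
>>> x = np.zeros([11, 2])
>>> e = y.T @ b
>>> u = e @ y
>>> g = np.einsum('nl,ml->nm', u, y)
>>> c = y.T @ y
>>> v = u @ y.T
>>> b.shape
(2, 2)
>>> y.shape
(2, 31)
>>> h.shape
(2, 11)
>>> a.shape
()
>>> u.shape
(31, 31)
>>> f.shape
()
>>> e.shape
(31, 2)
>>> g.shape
(31, 2)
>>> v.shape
(31, 2)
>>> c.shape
(31, 31)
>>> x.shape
(11, 2)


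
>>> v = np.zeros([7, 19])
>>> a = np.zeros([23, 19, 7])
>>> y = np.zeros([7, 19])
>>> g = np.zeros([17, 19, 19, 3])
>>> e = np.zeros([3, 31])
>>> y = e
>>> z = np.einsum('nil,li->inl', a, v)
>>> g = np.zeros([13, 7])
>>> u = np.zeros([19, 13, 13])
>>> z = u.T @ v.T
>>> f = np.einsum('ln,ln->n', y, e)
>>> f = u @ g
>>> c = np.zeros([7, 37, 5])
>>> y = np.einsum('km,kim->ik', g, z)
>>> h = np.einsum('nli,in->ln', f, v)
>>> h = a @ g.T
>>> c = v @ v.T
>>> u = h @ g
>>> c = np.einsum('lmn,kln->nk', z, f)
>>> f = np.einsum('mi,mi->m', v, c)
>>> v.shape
(7, 19)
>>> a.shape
(23, 19, 7)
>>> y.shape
(13, 13)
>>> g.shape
(13, 7)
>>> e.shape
(3, 31)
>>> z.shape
(13, 13, 7)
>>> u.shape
(23, 19, 7)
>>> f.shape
(7,)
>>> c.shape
(7, 19)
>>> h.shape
(23, 19, 13)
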